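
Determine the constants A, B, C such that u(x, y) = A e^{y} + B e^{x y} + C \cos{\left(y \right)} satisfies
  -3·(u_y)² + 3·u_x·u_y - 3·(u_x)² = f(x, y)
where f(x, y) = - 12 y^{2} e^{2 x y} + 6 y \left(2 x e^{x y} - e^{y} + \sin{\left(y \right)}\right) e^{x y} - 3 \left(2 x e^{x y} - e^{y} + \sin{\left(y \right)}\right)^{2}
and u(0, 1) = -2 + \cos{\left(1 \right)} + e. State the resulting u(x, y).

Substitute the ansatz u = A e^{y} + B e^{x y} + C \cos{\left(y \right)} into the left-hand side.
Derivatives of the ansatz:
  u_y = A e^{y} + B x e^{x y} - C \sin{\left(y \right)}
  u_x = B y e^{x y}
Term by term:
  -3·(u_y)² = - 3 A^{2} e^{2 y} - 6 A B x e^{y} e^{x y} + 6 A C e^{y} \sin{\left(y \right)} - 3 B^{2} x^{2} e^{2 x y} + 6 B C x e^{x y} \sin{\left(y \right)} - 3 C^{2} \sin^{2}{\left(y \right)}
  3·u_x·u_y = 3 A B y e^{y} e^{x y} + 3 B^{2} x y e^{2 x y} - 3 B C y e^{x y} \sin{\left(y \right)}
  -3·(u_x)² = - 3 B^{2} y^{2} e^{2 x y}
So the left-hand side equals
  - 3 A^{2} e^{2 y} - 6 A B x e^{y} e^{x y} + 3 A B y e^{y} e^{x y} + 6 A C e^{y} \sin{\left(y \right)} - 3 B^{2} x^{2} e^{2 x y} + 3 B^{2} x y e^{2 x y} - 3 B^{2} y^{2} e^{2 x y} + 6 B C x e^{x y} \sin{\left(y \right)} - 3 B C y e^{x y} \sin{\left(y \right)} - 3 C^{2} \sin^{2}{\left(y \right)}
This must equal f(x, y) identically; expanded, f = - 12 x^{2} e^{2 x y} + 12 x y e^{2 x y} + 12 x e^{y} e^{x y} - 12 x e^{x y} \sin{\left(y \right)} - 12 y^{2} e^{2 x y} - 6 y e^{y} e^{x y} + 6 y e^{x y} \sin{\left(y \right)} - 3 e^{2 y} + 6 e^{y} \sin{\left(y \right)} - 3 \sin^{2}{\left(y \right)}.
Matching coefficients of the independent functions:
  [x^{2} e^{2 x y}, y^{2} e^{2 x y}]:  - 3 B^{2} = -12
  [e^{y} \sin{\left(y \right)}]:  6 A C = 6
  [x y e^{2 x y}]:  3 B^{2} = 12
  [x e^{y} e^{x y}]:  - 6 A B = 12
  [x e^{x y} \sin{\left(y \right)}]:  6 B C = -12
  [y e^{y} e^{x y}]:  3 A B = -6
  [y e^{x y} \sin{\left(y \right)}]:  - 3 B C = 6
  [e^{2 y}]:  - 3 A^{2} = -3
  [\sin^{2}{\left(y \right)}]:  - 3 C^{2} = -3
These equations allow (A, B, C) = (-1, 2, -1) or (1, -2, 1).
Impose the point condition(s):
  u(0, 1) = -2 + \cos{\left(1 \right)} + e  ⟹  e A + B + C \cos{\left(1 \right)} = -2 + \cos{\left(1 \right)} + e
Only A = 1, B = -2, C = 1 satisfies everything.
Hence u(x, y) = e^{y} - 2 e^{x y} + \cos{\left(y \right)}.

Answer: u(x, y) = e^{y} - 2 e^{x y} + \cos{\left(y \right)}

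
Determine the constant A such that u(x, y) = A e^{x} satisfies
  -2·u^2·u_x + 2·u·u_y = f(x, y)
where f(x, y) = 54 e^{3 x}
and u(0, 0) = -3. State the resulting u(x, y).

Substitute the ansatz u = A e^{x} into the left-hand side.
Derivatives of the ansatz:
  u_x = A e^{x}
  u_y = 0
Term by term:
  -2·u^2·u_x = - 2 A^{3} e^{3 x}
  2·u·u_y = 0
So the left-hand side equals
  - 2 A^{3} e^{3 x}
This must equal f(x, y) = 54 e^{3 x} identically.
Matching coefficients of the independent functions:
  [e^{3 x}]:  - 2 A^{3} = 54
Solving: A = -3.
Check against the point condition:
  u(0, 0) = -3  ⟹  A = -3  ✓
Hence u(x, y) = - 3 e^{x}.

Answer: u(x, y) = - 3 e^{x}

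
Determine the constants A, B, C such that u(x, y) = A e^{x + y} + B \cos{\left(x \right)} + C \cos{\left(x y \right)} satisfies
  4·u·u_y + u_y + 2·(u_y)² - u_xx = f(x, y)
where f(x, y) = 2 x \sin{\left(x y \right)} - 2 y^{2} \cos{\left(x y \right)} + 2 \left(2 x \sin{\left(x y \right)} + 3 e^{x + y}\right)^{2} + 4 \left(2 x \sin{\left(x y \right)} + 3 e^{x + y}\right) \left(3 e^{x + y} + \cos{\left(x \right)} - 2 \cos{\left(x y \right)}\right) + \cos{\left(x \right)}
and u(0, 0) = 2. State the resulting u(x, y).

Answer: u(x, y) = 3 e^{x + y} + \cos{\left(x \right)} - 2 \cos{\left(x y \right)}

Derivation:
Substitute the ansatz u = A e^{x + y} + B \cos{\left(x \right)} + C \cos{\left(x y \right)} into the left-hand side.
Derivatives of the ansatz:
  u_y = A e^{x} e^{y} - C x \sin{\left(x y \right)}
  u_xx = A e^{x} e^{y} - B \cos{\left(x \right)} - C y^{2} \cos{\left(x y \right)}
Term by term:
  4·u·u_y = 4 A^{2} e^{2 x} e^{2 y} + 4 A B e^{x} e^{y} \cos{\left(x \right)} - 4 A C x e^{x} e^{y} \sin{\left(x y \right)} + 4 A C e^{x} e^{y} \cos{\left(x y \right)} - 4 B C x \sin{\left(x y \right)} \cos{\left(x \right)} - 4 C^{2} x \sin{\left(x y \right)} \cos{\left(x y \right)}
  u_y = A e^{x} e^{y} - C x \sin{\left(x y \right)}
  2·(u_y)² = 2 A^{2} e^{2 x} e^{2 y} - 4 A C x e^{x} e^{y} \sin{\left(x y \right)} + 2 C^{2} x^{2} \sin^{2}{\left(x y \right)}
  -u_xx = - A e^{x} e^{y} + B \cos{\left(x \right)} + C y^{2} \cos{\left(x y \right)}
So the left-hand side equals
  6 A^{2} e^{2 x} e^{2 y} + 4 A B e^{x} e^{y} \cos{\left(x \right)} - 8 A C x e^{x} e^{y} \sin{\left(x y \right)} + 4 A C e^{x} e^{y} \cos{\left(x y \right)} - 4 B C x \sin{\left(x y \right)} \cos{\left(x \right)} + B \cos{\left(x \right)} + 2 C^{2} x^{2} \sin^{2}{\left(x y \right)} - 4 C^{2} x \sin{\left(x y \right)} \cos{\left(x y \right)} - C x \sin{\left(x y \right)} + C y^{2} \cos{\left(x y \right)}
This must equal f(x, y) identically; expanded, f = 8 x^{2} \sin^{2}{\left(x y \right)} + 48 x e^{x} e^{y} \sin{\left(x y \right)} + 8 x \sin{\left(x y \right)} \cos{\left(x \right)} - 16 x \sin{\left(x y \right)} \cos{\left(x y \right)} + 2 x \sin{\left(x y \right)} - 2 y^{2} \cos{\left(x y \right)} + 54 e^{2 x} e^{2 y} + 12 e^{x} e^{y} \cos{\left(x \right)} - 24 e^{x} e^{y} \cos{\left(x y \right)} + \cos{\left(x \right)}.
Matching coefficients of the independent functions:
  [x \sin{\left(x y \right)}]:  - C = 2
  [x^{2} \sin^{2}{\left(x y \right)}]:  2 C^{2} = 8
  [y^{2} \cos{\left(x y \right)}]:  C = -2
  [e^{2 x} e^{2 y}]:  6 A^{2} = 54
  [x \sin{\left(x y \right)} \cos{\left(x \right)}]:  - 4 B C = 8
  [x \sin{\left(x y \right)} \cos{\left(x y \right)}]:  - 4 C^{2} = -16
  [e^{x} e^{y} \cos{\left(x \right)}]:  4 A B = 12
  [e^{x} e^{y} \cos{\left(x y \right)}]:  4 A C = -24
  [x e^{x} e^{y} \sin{\left(x y \right)}]:  - 8 A C = 48
  [\cos{\left(x \right)}]:  B = 1
Solving: A = 3, B = 1, C = -2.
Check against the point condition:
  u(0, 0) = 2  ⟹  A + B + C = 2  ✓
Hence u(x, y) = 3 e^{x + y} + \cos{\left(x \right)} - 2 \cos{\left(x y \right)}.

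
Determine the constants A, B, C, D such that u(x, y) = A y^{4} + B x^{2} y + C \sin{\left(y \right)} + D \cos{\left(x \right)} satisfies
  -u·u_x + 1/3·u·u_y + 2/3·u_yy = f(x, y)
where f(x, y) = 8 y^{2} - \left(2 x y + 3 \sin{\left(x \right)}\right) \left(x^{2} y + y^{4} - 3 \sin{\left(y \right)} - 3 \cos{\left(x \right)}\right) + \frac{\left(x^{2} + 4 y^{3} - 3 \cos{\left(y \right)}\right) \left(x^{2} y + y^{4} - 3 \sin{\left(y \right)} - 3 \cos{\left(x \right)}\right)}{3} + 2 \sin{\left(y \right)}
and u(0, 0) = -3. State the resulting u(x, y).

Answer: u(x, y) = x^{2} y + y^{4} - 3 \sin{\left(y \right)} - 3 \cos{\left(x \right)}

Derivation:
Substitute the ansatz u = A y^{4} + B x^{2} y + C \sin{\left(y \right)} + D \cos{\left(x \right)} into the left-hand side.
Derivatives of the ansatz:
  u_x = 2 B x y - D \sin{\left(x \right)}
  u_y = 4 A y^{3} + B x^{2} + C \cos{\left(y \right)}
  u_yy = 12 A y^{2} - C \sin{\left(y \right)}
Term by term:
  -u·u_x = - 2 A B x y^{5} + A D y^{4} \sin{\left(x \right)} - 2 B^{2} x^{3} y^{2} - 2 B C x y \sin{\left(y \right)} + B D x^{2} y \sin{\left(x \right)} - 2 B D x y \cos{\left(x \right)} + C D \sin{\left(x \right)} \sin{\left(y \right)} + D^{2} \sin{\left(x \right)} \cos{\left(x \right)}
  1/3·u·u_y = \frac{4 A^{2} y^{7}}{3} + \frac{5 A B x^{2} y^{4}}{3} + \frac{A C y^{4} \cos{\left(y \right)}}{3} + \frac{4 A C y^{3} \sin{\left(y \right)}}{3} + \frac{4 A D y^{3} \cos{\left(x \right)}}{3} + \frac{B^{2} x^{4} y}{3} + \frac{B C x^{2} y \cos{\left(y \right)}}{3} + \frac{B C x^{2} \sin{\left(y \right)}}{3} + \frac{B D x^{2} \cos{\left(x \right)}}{3} + \frac{C^{2} \sin{\left(y \right)} \cos{\left(y \right)}}{3} + \frac{C D \cos{\left(x \right)} \cos{\left(y \right)}}{3}
  2/3·u_yy = 8 A y^{2} - \frac{2 C \sin{\left(y \right)}}{3}
So the left-hand side equals
  \frac{4 A^{2} y^{7}}{3} + \frac{5 A B x^{2} y^{4}}{3} - 2 A B x y^{5} + \frac{A C y^{4} \cos{\left(y \right)}}{3} + \frac{4 A C y^{3} \sin{\left(y \right)}}{3} + A D y^{4} \sin{\left(x \right)} + \frac{4 A D y^{3} \cos{\left(x \right)}}{3} + 8 A y^{2} + \frac{B^{2} x^{4} y}{3} - 2 B^{2} x^{3} y^{2} + \frac{B C x^{2} y \cos{\left(y \right)}}{3} + \frac{B C x^{2} \sin{\left(y \right)}}{3} - 2 B C x y \sin{\left(y \right)} + B D x^{2} y \sin{\left(x \right)} + \frac{B D x^{2} \cos{\left(x \right)}}{3} - 2 B D x y \cos{\left(x \right)} + \frac{C^{2} \sin{\left(y \right)} \cos{\left(y \right)}}{3} + C D \sin{\left(x \right)} \sin{\left(y \right)} + \frac{C D \cos{\left(x \right)} \cos{\left(y \right)}}{3} - \frac{2 C \sin{\left(y \right)}}{3} + D^{2} \sin{\left(x \right)} \cos{\left(x \right)}
This must equal f(x, y) identically; expanded, f = \frac{x^{4} y}{3} - 2 x^{3} y^{2} + \frac{5 x^{2} y^{4}}{3} - 3 x^{2} y \sin{\left(x \right)} - x^{2} y \cos{\left(y \right)} - x^{2} \sin{\left(y \right)} - x^{2} \cos{\left(x \right)} - 2 x y^{5} + 6 x y \sin{\left(y \right)} + 6 x y \cos{\left(x \right)} + \frac{4 y^{7}}{3} - 3 y^{4} \sin{\left(x \right)} - y^{4} \cos{\left(y \right)} - 4 y^{3} \sin{\left(y \right)} - 4 y^{3} \cos{\left(x \right)} + 8 y^{2} + 9 \sin{\left(x \right)} \sin{\left(y \right)} + 9 \sin{\left(x \right)} \cos{\left(x \right)} + 3 \sin{\left(y \right)} \cos{\left(y \right)} + 2 \sin{\left(y \right)} + 3 \cos{\left(x \right)} \cos{\left(y \right)}.
Matching coefficients of the independent functions:
(each divided by its leading coefficient; functions giving the same equation are listed together)
  [y^{2}]:  A - 1 = 0
  [y^{7}]:  A^{2} - 1 = 0
  [x y^{5}, x^{2} y^{4}]:  A B - 1 = 0
  [x^{2} \sin{\left(y \right)}, x y \sin{\left(y \right)}, x^{2} y \cos{\left(y \right)}]:  B C + 3 = 0
  [x^{2} \cos{\left(x \right)}, x y \cos{\left(x \right)}, x^{2} y \sin{\left(x \right)}]:  B D + 3 = 0
  [x^{3} y^{2}, x^{4} y]:  B^{2} - 1 = 0
  [y^{3} \sin{\left(y \right)}, y^{4} \cos{\left(y \right)}]:  A C + 3 = 0
  [y^{3} \cos{\left(x \right)}, y^{4} \sin{\left(x \right)}]:  A D + 3 = 0
  [\sin{\left(x \right)} \sin{\left(y \right)}, \cos{\left(x \right)} \cos{\left(y \right)}]:  C D - 9 = 0
  [\sin{\left(x \right)} \cos{\left(x \right)}]:  D^{2} - 9 = 0
  [\sin{\left(y \right)} \cos{\left(y \right)}]:  C^{2} - 9 = 0
  [\sin{\left(y \right)}]:  C + 3 = 0
Solving: A = 1, B = 1, C = -3, D = -3.
Check against the point condition:
  u(0, 0) = -3  ⟹  D = -3  ✓
Hence u(x, y) = x^{2} y + y^{4} - 3 \sin{\left(y \right)} - 3 \cos{\left(x \right)}.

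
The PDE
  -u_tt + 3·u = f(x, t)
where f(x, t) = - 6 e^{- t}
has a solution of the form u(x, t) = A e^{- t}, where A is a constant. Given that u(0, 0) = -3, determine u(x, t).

Answer: u(x, t) = - 3 e^{- t}

Derivation:
Substitute the ansatz u = A e^{- t} into the left-hand side.
Derivatives of the ansatz:
  u_tt = A e^{- t}
Term by term:
  -u_tt = - A e^{- t}
  3·u = 3 A e^{- t}
So the left-hand side equals
  2 A e^{- t}
This must equal f(x, t) = - 6 e^{- t} identically.
Matching coefficients of the independent functions:
  [e^{- t}]:  2 A = -6
Solving: A = -3.
Check against the point condition:
  u(0, 0) = -3  ⟹  A = -3  ✓
Hence u(x, t) = - 3 e^{- t}.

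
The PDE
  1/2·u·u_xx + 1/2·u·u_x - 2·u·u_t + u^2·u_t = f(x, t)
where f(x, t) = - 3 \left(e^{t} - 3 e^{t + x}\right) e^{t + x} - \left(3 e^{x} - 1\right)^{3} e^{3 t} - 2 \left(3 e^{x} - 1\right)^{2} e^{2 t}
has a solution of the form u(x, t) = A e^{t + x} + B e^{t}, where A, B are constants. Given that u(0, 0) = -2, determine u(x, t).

Substitute the ansatz u = A e^{t + x} + B e^{t} into the left-hand side.
Derivatives of the ansatz:
  u_xx = A e^{t} e^{x}
  u_x = A e^{t} e^{x}
  u_t = A e^{t} e^{x} + B e^{t}
Term by term:
  1/2·u·u_xx = \frac{A^{2} e^{2 t} e^{2 x}}{2} + \frac{A B e^{2 t} e^{x}}{2}
  1/2·u·u_x = \frac{A^{2} e^{2 t} e^{2 x}}{2} + \frac{A B e^{2 t} e^{x}}{2}
  -2·u·u_t = - 2 A^{2} e^{2 t} e^{2 x} - 4 A B e^{2 t} e^{x} - 2 B^{2} e^{2 t}
  u^2·u_t = A^{3} e^{3 t} e^{3 x} + 3 A^{2} B e^{3 t} e^{2 x} + 3 A B^{2} e^{3 t} e^{x} + B^{3} e^{3 t}
So the left-hand side equals
  A^{3} e^{3 t} e^{3 x} + 3 A^{2} B e^{3 t} e^{2 x} - A^{2} e^{2 t} e^{2 x} + 3 A B^{2} e^{3 t} e^{x} - 3 A B e^{2 t} e^{x} + B^{3} e^{3 t} - 2 B^{2} e^{2 t}
This must equal f(x, t) identically; expanded, f = - 27 e^{3 t} e^{3 x} + 27 e^{3 t} e^{2 x} - 9 e^{3 t} e^{x} + e^{3 t} - 9 e^{2 t} e^{2 x} + 9 e^{2 t} e^{x} - 2 e^{2 t}.
Matching coefficients of the independent functions:
  [e^{2 t} e^{x}]:  - 3 A B = 9
  [e^{2 t} e^{2 x}]:  - A^{2} = -9
  [e^{3 t} e^{x}]:  3 A B^{2} = -9
  [e^{3 t} e^{2 x}]:  3 A^{2} B = 27
  [e^{3 t} e^{3 x}]:  A^{3} = -27
  [e^{2 t}]:  - 2 B^{2} = -2
  [e^{3 t}]:  B^{3} = 1
Solving: A = -3, B = 1.
Check against the point condition:
  u(0, 0) = -2  ⟹  A + B = -2  ✓
Hence u(x, t) = e^{t} - 3 e^{t + x}.

Answer: u(x, t) = e^{t} - 3 e^{t + x}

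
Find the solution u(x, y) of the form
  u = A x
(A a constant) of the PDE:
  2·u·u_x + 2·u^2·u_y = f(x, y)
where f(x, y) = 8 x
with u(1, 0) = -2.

Substitute the ansatz u = A x into the left-hand side.
Derivatives of the ansatz:
  u_x = A
  u_y = 0
Term by term:
  2·u·u_x = 2 A^{2} x
  2·u^2·u_y = 0
So the left-hand side equals
  2 A^{2} x
This must equal f(x, y) = 8 x identically.
Matching coefficients of the independent functions:
  [x]:  2 A^{2} = 8
These equations allow (A) = (-2) or (2).
Impose the point condition(s):
  u(1, 0) = -2  ⟹  A = -2
Only A = -2 satisfies everything.
Hence u(x, y) = - 2 x.

Answer: u(x, y) = - 2 x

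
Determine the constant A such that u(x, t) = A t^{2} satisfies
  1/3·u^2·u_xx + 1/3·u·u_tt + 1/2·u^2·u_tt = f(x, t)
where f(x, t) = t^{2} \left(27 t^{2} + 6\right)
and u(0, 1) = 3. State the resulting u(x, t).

Substitute the ansatz u = A t^{2} into the left-hand side.
Derivatives of the ansatz:
  u_xx = 0
  u_tt = 2 A
Term by term:
  1/3·u^2·u_xx = 0
  1/3·u·u_tt = \frac{2 A^{2} t^{2}}{3}
  1/2·u^2·u_tt = A^{3} t^{4}
So the left-hand side equals
  A^{3} t^{4} + \frac{2 A^{2} t^{2}}{3}
This must equal f(x, t) identically; expanded, f = 27 t^{4} + 6 t^{2}.
Matching coefficients of the independent functions:
  [t^{2}]:  \frac{2 A^{2}}{3} = 6
  [t^{4}]:  A^{3} = 27
Solving: A = 3.
Check against the point condition:
  u(0, 1) = 3  ⟹  A = 3  ✓
Hence u(x, t) = 3 t^{2}.

Answer: u(x, t) = 3 t^{2}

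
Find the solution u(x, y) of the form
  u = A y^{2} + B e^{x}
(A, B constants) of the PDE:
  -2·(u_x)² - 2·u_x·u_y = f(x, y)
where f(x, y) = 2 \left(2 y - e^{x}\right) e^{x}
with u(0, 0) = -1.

Substitute the ansatz u = A y^{2} + B e^{x} into the left-hand side.
Derivatives of the ansatz:
  u_x = B e^{x}
  u_y = 2 A y
Term by term:
  -2·(u_x)² = - 2 B^{2} e^{2 x}
  -2·u_x·u_y = - 4 A B y e^{x}
So the left-hand side equals
  - 4 A B y e^{x} - 2 B^{2} e^{2 x}
This must equal f(x, y) = 2 \left(2 y - e^{x}\right) e^{x} identically.
Matching coefficients of the independent functions:
  [y e^{x}]:  - 4 A B = 4
  [e^{2 x}]:  - 2 B^{2} = -2
These equations allow (A, B) = (-1, 1) or (1, -1).
Impose the point condition(s):
  u(0, 0) = -1  ⟹  B = -1
Only A = 1, B = -1 satisfies everything.
Hence u(x, y) = y^{2} - e^{x}.

Answer: u(x, y) = y^{2} - e^{x}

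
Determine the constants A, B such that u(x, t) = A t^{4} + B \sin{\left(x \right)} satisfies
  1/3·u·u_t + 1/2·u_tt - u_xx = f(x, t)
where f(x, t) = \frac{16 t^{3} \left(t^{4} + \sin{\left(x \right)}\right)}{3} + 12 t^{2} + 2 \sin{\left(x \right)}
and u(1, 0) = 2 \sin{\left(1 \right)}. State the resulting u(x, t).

Answer: u(x, t) = 2 t^{4} + 2 \sin{\left(x \right)}

Derivation:
Substitute the ansatz u = A t^{4} + B \sin{\left(x \right)} into the left-hand side.
Derivatives of the ansatz:
  u_t = 4 A t^{3}
  u_tt = 12 A t^{2}
  u_xx = - B \sin{\left(x \right)}
Term by term:
  1/3·u·u_t = \frac{4 A^{2} t^{7}}{3} + \frac{4 A B t^{3} \sin{\left(x \right)}}{3}
  1/2·u_tt = 6 A t^{2}
  -u_xx = B \sin{\left(x \right)}
So the left-hand side equals
  \frac{4 A^{2} t^{7}}{3} + \frac{4 A B t^{3} \sin{\left(x \right)}}{3} + 6 A t^{2} + B \sin{\left(x \right)}
This must equal f(x, t) identically; expanded, f = \frac{16 t^{7}}{3} + \frac{16 t^{3} \sin{\left(x \right)}}{3} + 12 t^{2} + 2 \sin{\left(x \right)}.
Matching coefficients of the independent functions:
  [t^{2}]:  6 A = 12
  [t^{7}]:  \frac{4 A^{2}}{3} = \frac{16}{3}
  [t^{3} \sin{\left(x \right)}]:  \frac{4 A B}{3} = \frac{16}{3}
  [\sin{\left(x \right)}]:  B = 2
Solving: A = 2, B = 2.
Check against the point condition:
  u(1, 0) = 2 \sin{\left(1 \right)}  ⟹  B \sin{\left(1 \right)} = 2 \sin{\left(1 \right)}  ✓
Hence u(x, t) = 2 t^{4} + 2 \sin{\left(x \right)}.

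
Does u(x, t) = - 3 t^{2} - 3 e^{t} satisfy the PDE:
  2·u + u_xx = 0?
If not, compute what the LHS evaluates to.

Answer: No, the LHS evaluates to - 6 t^{2} - 6 e^{t}

Derivation:
Evaluate each term of the left-hand side for u = - 3 t^{2} - 3 e^{t}.
Derivatives:
  u_xx = 0
Terms:
  2·u = - 6 t^{2} - 6 e^{t}
  u_xx = 0
Sum: LHS = - 6 t^{2} - 6 e^{t}
Given right-hand side: 0. Difference LHS − RHS = - 6 t^{2} - 6 e^{t} ≠ 0, so u is not a solution.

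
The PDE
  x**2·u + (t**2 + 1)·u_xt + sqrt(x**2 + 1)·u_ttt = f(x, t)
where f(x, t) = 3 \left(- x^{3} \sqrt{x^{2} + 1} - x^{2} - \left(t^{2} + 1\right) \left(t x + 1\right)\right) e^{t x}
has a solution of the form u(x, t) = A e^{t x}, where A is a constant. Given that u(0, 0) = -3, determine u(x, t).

Answer: u(x, t) = - 3 e^{t x}

Derivation:
Substitute the ansatz u = A e^{t x} into the left-hand side.
Derivatives of the ansatz:
  u_xt = A t x e^{t x} + A e^{t x}
  u_ttt = A x^{3} e^{t x}
Term by term:
  x**2·u = A x^{2} e^{t x}
  (t**2 + 1)·u_xt = A t^{3} x e^{t x} + A t^{2} e^{t x} + A t x e^{t x} + A e^{t x}
  sqrt(x**2 + 1)·u_ttt = A x^{3} \sqrt{x^{2} + 1} e^{t x}
So the left-hand side equals
  A t^{3} x e^{t x} + A t^{2} e^{t x} + A t x e^{t x} + A x^{3} \sqrt{x^{2} + 1} e^{t x} + A x^{2} e^{t x} + A e^{t x}
This must equal f(x, t) identically; expanded, f = - 3 t^{3} x e^{t x} - 3 t^{2} e^{t x} - 3 t x e^{t x} - 3 x^{3} \sqrt{x^{2} + 1} e^{t x} - 3 x^{2} e^{t x} - 3 e^{t x}.
Matching coefficients of the independent functions:
  [t^{2} e^{t x}, x^{2} e^{t x}, t x e^{t x}, t^{3} x e^{t x}, …]:  A = -3
Solving: A = -3.
Check against the point condition:
  u(0, 0) = -3  ⟹  A = -3  ✓
Hence u(x, t) = - 3 e^{t x}.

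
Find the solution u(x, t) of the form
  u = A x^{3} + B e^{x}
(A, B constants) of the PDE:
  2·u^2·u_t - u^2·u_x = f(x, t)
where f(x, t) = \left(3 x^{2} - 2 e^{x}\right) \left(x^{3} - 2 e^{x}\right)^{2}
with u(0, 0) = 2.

Substitute the ansatz u = A x^{3} + B e^{x} into the left-hand side.
Derivatives of the ansatz:
  u_t = 0
  u_x = 3 A x^{2} + B e^{x}
Term by term:
  2·u^2·u_t = 0
  -u^2·u_x = - 3 A^{3} x^{8} - A^{2} B x^{6} e^{x} - 6 A^{2} B x^{5} e^{x} - 2 A B^{2} x^{3} e^{2 x} - 3 A B^{2} x^{2} e^{2 x} - B^{3} e^{3 x}
So the left-hand side equals
  - 3 A^{3} x^{8} - A^{2} B x^{6} e^{x} - 6 A^{2} B x^{5} e^{x} - 2 A B^{2} x^{3} e^{2 x} - 3 A B^{2} x^{2} e^{2 x} - B^{3} e^{3 x}
This must equal f(x, t) identically; expanded, f = 3 x^{8} - 2 x^{6} e^{x} - 12 x^{5} e^{x} + 8 x^{3} e^{2 x} + 12 x^{2} e^{2 x} - 8 e^{3 x}.
Matching coefficients of the independent functions:
  [x^{8}]:  - 3 A^{3} = 3
  [x^{2} e^{2 x}]:  - 3 A B^{2} = 12
  [x^{3} e^{2 x}]:  - 2 A B^{2} = 8
  [x^{5} e^{x}]:  - 6 A^{2} B = -12
  [x^{6} e^{x}]:  - A^{2} B = -2
  [e^{3 x}]:  - B^{3} = -8
Solving: A = -1, B = 2.
Check against the point condition:
  u(0, 0) = 2  ⟹  B = 2  ✓
Hence u(x, t) = - x^{3} + 2 e^{x}.

Answer: u(x, t) = - x^{3} + 2 e^{x}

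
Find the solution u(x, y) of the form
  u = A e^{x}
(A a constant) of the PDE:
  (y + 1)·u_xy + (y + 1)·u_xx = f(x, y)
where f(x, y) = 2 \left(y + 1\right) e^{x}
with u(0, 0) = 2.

Substitute the ansatz u = A e^{x} into the left-hand side.
Derivatives of the ansatz:
  u_xy = 0
  u_xx = A e^{x}
Term by term:
  (y + 1)·u_xy = 0
  (y + 1)·u_xx = A y e^{x} + A e^{x}
So the left-hand side equals
  A y e^{x} + A e^{x}
This must equal f(x, y) identically; expanded, f = 2 y e^{x} + 2 e^{x}.
Matching coefficients of the independent functions:
  [y e^{x}, e^{x}]:  A = 2
Solving: A = 2.
Check against the point condition:
  u(0, 0) = 2  ⟹  A = 2  ✓
Hence u(x, y) = 2 e^{x}.

Answer: u(x, y) = 2 e^{x}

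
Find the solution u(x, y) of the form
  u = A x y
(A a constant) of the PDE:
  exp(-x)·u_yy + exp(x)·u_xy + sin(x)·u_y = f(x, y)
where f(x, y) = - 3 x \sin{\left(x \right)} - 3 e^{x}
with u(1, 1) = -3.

Answer: u(x, y) = - 3 x y

Derivation:
Substitute the ansatz u = A x y into the left-hand side.
Derivatives of the ansatz:
  u_yy = 0
  u_xy = A
  u_y = A x
Term by term:
  exp(-x)·u_yy = 0
  exp(x)·u_xy = A e^{x}
  sin(x)·u_y = A x \sin{\left(x \right)}
So the left-hand side equals
  A x \sin{\left(x \right)} + A e^{x}
This must equal f(x, y) = - 3 x \sin{\left(x \right)} - 3 e^{x} identically.
Matching coefficients of the independent functions:
  [x \sin{\left(x \right)}, e^{x}]:  A = -3
Solving: A = -3.
Check against the point condition:
  u(1, 1) = -3  ⟹  A = -3  ✓
Hence u(x, y) = - 3 x y.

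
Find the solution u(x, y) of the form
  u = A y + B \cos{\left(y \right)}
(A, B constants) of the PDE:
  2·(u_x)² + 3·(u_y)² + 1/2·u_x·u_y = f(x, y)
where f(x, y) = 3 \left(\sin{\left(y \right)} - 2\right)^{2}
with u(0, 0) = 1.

Substitute the ansatz u = A y + B \cos{\left(y \right)} into the left-hand side.
Derivatives of the ansatz:
  u_x = 0
  u_y = A - B \sin{\left(y \right)}
Term by term:
  2·(u_x)² = 0
  3·(u_y)² = 3 A^{2} - 6 A B \sin{\left(y \right)} + 3 B^{2} \sin^{2}{\left(y \right)}
  1/2·u_x·u_y = 0
So the left-hand side equals
  3 A^{2} - 6 A B \sin{\left(y \right)} + 3 B^{2} \sin^{2}{\left(y \right)}
This must equal f(x, y) identically; expanded, f = 3 \sin^{2}{\left(y \right)} - 12 \sin{\left(y \right)} + 12.
Matching coefficients of the independent functions:
  [constant term]:  3 A^{2} = 12
  [\sin{\left(y \right)}]:  - 6 A B = -12
  [\sin^{2}{\left(y \right)}]:  3 B^{2} = 3
These equations allow (A, B) = (-2, -1) or (2, 1).
Impose the point condition(s):
  u(0, 0) = 1  ⟹  B = 1
Only A = 2, B = 1 satisfies everything.
Hence u(x, y) = 2 y + \cos{\left(y \right)}.

Answer: u(x, y) = 2 y + \cos{\left(y \right)}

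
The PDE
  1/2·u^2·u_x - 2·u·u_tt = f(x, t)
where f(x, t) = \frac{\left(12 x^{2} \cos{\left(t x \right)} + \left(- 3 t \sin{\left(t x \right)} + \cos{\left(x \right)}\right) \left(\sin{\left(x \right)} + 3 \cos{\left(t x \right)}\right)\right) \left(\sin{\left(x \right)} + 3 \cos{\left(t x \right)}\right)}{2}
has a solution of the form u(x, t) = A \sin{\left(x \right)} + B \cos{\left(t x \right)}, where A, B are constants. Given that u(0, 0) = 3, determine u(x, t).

Answer: u(x, t) = \sin{\left(x \right)} + 3 \cos{\left(t x \right)}

Derivation:
Substitute the ansatz u = A \sin{\left(x \right)} + B \cos{\left(t x \right)} into the left-hand side.
Derivatives of the ansatz:
  u_x = A \cos{\left(x \right)} - B t \sin{\left(t x \right)}
  u_tt = - B x^{2} \cos{\left(t x \right)}
Term by term:
  1/2·u^2·u_x = \frac{A^{3} \sin^{2}{\left(x \right)} \cos{\left(x \right)}}{2} - \frac{A^{2} B t \sin^{2}{\left(x \right)} \sin{\left(t x \right)}}{2} + A^{2} B \sin{\left(x \right)} \cos{\left(x \right)} \cos{\left(t x \right)} - A B^{2} t \sin{\left(x \right)} \sin{\left(t x \right)} \cos{\left(t x \right)} + \frac{A B^{2} \cos{\left(x \right)} \cos^{2}{\left(t x \right)}}{2} - \frac{B^{3} t \sin{\left(t x \right)} \cos^{2}{\left(t x \right)}}{2}
  -2·u·u_tt = 2 A B x^{2} \sin{\left(x \right)} \cos{\left(t x \right)} + 2 B^{2} x^{2} \cos^{2}{\left(t x \right)}
So the left-hand side equals
  \frac{A^{3} \sin^{2}{\left(x \right)} \cos{\left(x \right)}}{2} - \frac{A^{2} B t \sin^{2}{\left(x \right)} \sin{\left(t x \right)}}{2} + A^{2} B \sin{\left(x \right)} \cos{\left(x \right)} \cos{\left(t x \right)} - A B^{2} t \sin{\left(x \right)} \sin{\left(t x \right)} \cos{\left(t x \right)} + \frac{A B^{2} \cos{\left(x \right)} \cos^{2}{\left(t x \right)}}{2} + 2 A B x^{2} \sin{\left(x \right)} \cos{\left(t x \right)} - \frac{B^{3} t \sin{\left(t x \right)} \cos^{2}{\left(t x \right)}}{2} + 2 B^{2} x^{2} \cos^{2}{\left(t x \right)}
This must equal f(x, t) identically; expanded, f = - \frac{3 t \sin^{2}{\left(x \right)} \sin{\left(t x \right)}}{2} - 9 t \sin{\left(x \right)} \sin{\left(t x \right)} \cos{\left(t x \right)} - \frac{27 t \sin{\left(t x \right)} \cos^{2}{\left(t x \right)}}{2} + 6 x^{2} \sin{\left(x \right)} \cos{\left(t x \right)} + 18 x^{2} \cos^{2}{\left(t x \right)} + \frac{\sin^{2}{\left(x \right)} \cos{\left(x \right)}}{2} + 3 \sin{\left(x \right)} \cos{\left(x \right)} \cos{\left(t x \right)} + \frac{9 \cos{\left(x \right)} \cos^{2}{\left(t x \right)}}{2}.
Matching coefficients of the independent functions:
  [x^{2} \cos^{2}{\left(t x \right)}]:  2 B^{2} = 18
  [\sin^{2}{\left(x \right)} \cos{\left(x \right)}]:  \frac{A^{3}}{2} = \frac{1}{2}
  [\cos{\left(x \right)} \cos^{2}{\left(t x \right)}]:  \frac{A B^{2}}{2} = \frac{9}{2}
  [t \sin^{2}{\left(x \right)} \sin{\left(t x \right)}]:  - \frac{A^{2} B}{2} = - \frac{3}{2}
  [t \sin{\left(t x \right)} \cos^{2}{\left(t x \right)}]:  - \frac{B^{3}}{2} = - \frac{27}{2}
  [x^{2} \sin{\left(x \right)} \cos{\left(t x \right)}]:  2 A B = 6
  [\sin{\left(x \right)} \cos{\left(x \right)} \cos{\left(t x \right)}]:  A^{2} B = 3
  [t \sin{\left(x \right)} \sin{\left(t x \right)} \cos{\left(t x \right)}]:  - A B^{2} = -9
Solving: A = 1, B = 3.
Check against the point condition:
  u(0, 0) = 3  ⟹  B = 3  ✓
Hence u(x, t) = \sin{\left(x \right)} + 3 \cos{\left(t x \right)}.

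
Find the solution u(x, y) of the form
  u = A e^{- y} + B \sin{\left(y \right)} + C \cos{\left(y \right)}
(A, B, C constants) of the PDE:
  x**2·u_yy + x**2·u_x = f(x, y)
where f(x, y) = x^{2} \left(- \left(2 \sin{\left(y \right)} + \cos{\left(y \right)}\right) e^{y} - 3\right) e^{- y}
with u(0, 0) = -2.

Substitute the ansatz u = A e^{- y} + B \sin{\left(y \right)} + C \cos{\left(y \right)} into the left-hand side.
Derivatives of the ansatz:
  u_yy = A e^{- y} - B \sin{\left(y \right)} - C \cos{\left(y \right)}
  u_x = 0
Term by term:
  x**2·u_yy = A x^{2} e^{- y} - B x^{2} \sin{\left(y \right)} - C x^{2} \cos{\left(y \right)}
  x**2·u_x = 0
So the left-hand side equals
  A x^{2} e^{- y} - B x^{2} \sin{\left(y \right)} - C x^{2} \cos{\left(y \right)}
This must equal f(x, y) identically; expanded, f = - 2 x^{2} \sin{\left(y \right)} - x^{2} \cos{\left(y \right)} - 3 x^{2} e^{- y}.
Matching coefficients of the independent functions:
  [x^{2} e^{- y}]:  A = -3
  [x^{2} \sin{\left(y \right)}]:  - B = -2
  [x^{2} \cos{\left(y \right)}]:  - C = -1
Solving: A = -3, B = 2, C = 1.
Check against the point condition:
  u(0, 0) = -2  ⟹  A + C = -2  ✓
Hence u(x, y) = 2 \sin{\left(y \right)} + \cos{\left(y \right)} - 3 e^{- y}.

Answer: u(x, y) = 2 \sin{\left(y \right)} + \cos{\left(y \right)} - 3 e^{- y}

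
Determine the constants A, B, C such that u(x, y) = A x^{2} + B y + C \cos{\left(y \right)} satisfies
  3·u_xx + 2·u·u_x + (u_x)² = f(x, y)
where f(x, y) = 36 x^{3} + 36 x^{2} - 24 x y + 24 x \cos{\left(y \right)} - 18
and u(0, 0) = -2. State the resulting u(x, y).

Substitute the ansatz u = A x^{2} + B y + C \cos{\left(y \right)} into the left-hand side.
Derivatives of the ansatz:
  u_xx = 2 A
  u_x = 2 A x
Term by term:
  3·u_xx = 6 A
  2·u·u_x = 4 A^{2} x^{3} + 4 A B x y + 4 A C x \cos{\left(y \right)}
  (u_x)² = 4 A^{2} x^{2}
So the left-hand side equals
  4 A^{2} x^{3} + 4 A^{2} x^{2} + 4 A B x y + 4 A C x \cos{\left(y \right)} + 6 A
This must equal f(x, y) = 36 x^{3} + 36 x^{2} - 24 x y + 24 x \cos{\left(y \right)} - 18 identically.
Matching coefficients of the independent functions:
  [constant term]:  6 A = -18
  [x^{2}, x^{3}]:  4 A^{2} = 36
  [x y]:  4 A B = -24
  [x \cos{\left(y \right)}]:  4 A C = 24
Solving: A = -3, B = 2, C = -2.
Check against the point condition:
  u(0, 0) = -2  ⟹  C = -2  ✓
Hence u(x, y) = - 3 x^{2} + 2 y - 2 \cos{\left(y \right)}.

Answer: u(x, y) = - 3 x^{2} + 2 y - 2 \cos{\left(y \right)}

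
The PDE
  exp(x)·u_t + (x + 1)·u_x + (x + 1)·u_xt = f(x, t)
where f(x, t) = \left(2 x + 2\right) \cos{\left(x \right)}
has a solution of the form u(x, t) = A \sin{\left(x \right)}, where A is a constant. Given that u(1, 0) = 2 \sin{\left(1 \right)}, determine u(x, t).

Substitute the ansatz u = A \sin{\left(x \right)} into the left-hand side.
Derivatives of the ansatz:
  u_t = 0
  u_x = A \cos{\left(x \right)}
  u_xt = 0
Term by term:
  exp(x)·u_t = 0
  (x + 1)·u_x = A x \cos{\left(x \right)} + A \cos{\left(x \right)}
  (x + 1)·u_xt = 0
So the left-hand side equals
  A x \cos{\left(x \right)} + A \cos{\left(x \right)}
This must equal f(x, t) identically; expanded, f = 2 x \cos{\left(x \right)} + 2 \cos{\left(x \right)}.
Matching coefficients of the independent functions:
  [x \cos{\left(x \right)}, \cos{\left(x \right)}]:  A = 2
Solving: A = 2.
Check against the point condition:
  u(1, 0) = 2 \sin{\left(1 \right)}  ⟹  A \sin{\left(1 \right)} = 2 \sin{\left(1 \right)}  ✓
Hence u(x, t) = 2 \sin{\left(x \right)}.

Answer: u(x, t) = 2 \sin{\left(x \right)}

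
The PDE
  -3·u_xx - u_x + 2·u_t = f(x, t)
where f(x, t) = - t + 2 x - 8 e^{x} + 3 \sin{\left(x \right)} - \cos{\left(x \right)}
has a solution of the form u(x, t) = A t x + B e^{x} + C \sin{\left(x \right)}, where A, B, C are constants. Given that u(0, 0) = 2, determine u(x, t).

Answer: u(x, t) = t x + 2 e^{x} + \sin{\left(x \right)}

Derivation:
Substitute the ansatz u = A t x + B e^{x} + C \sin{\left(x \right)} into the left-hand side.
Derivatives of the ansatz:
  u_xx = B e^{x} - C \sin{\left(x \right)}
  u_x = A t + B e^{x} + C \cos{\left(x \right)}
  u_t = A x
Term by term:
  -3·u_xx = - 3 B e^{x} + 3 C \sin{\left(x \right)}
  -u_x = - A t - B e^{x} - C \cos{\left(x \right)}
  2·u_t = 2 A x
So the left-hand side equals
  - A t + 2 A x - 4 B e^{x} + 3 C \sin{\left(x \right)} - C \cos{\left(x \right)}
This must equal f(x, t) = - t + 2 x - 8 e^{x} + 3 \sin{\left(x \right)} - \cos{\left(x \right)} identically.
Matching coefficients of the independent functions:
  [t]:  - A = -1
  [x]:  2 A = 2
  [e^{x}]:  - 4 B = -8
  [\sin{\left(x \right)}]:  3 C = 3
  [\cos{\left(x \right)}]:  - C = -1
Solving: A = 1, B = 2, C = 1.
Check against the point condition:
  u(0, 0) = 2  ⟹  B = 2  ✓
Hence u(x, t) = t x + 2 e^{x} + \sin{\left(x \right)}.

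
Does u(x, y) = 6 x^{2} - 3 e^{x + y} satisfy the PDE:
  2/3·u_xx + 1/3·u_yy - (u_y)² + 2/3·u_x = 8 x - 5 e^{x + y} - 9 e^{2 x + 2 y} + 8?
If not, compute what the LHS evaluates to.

Evaluate each term of the left-hand side for u = 6 x^{2} - 3 e^{x + y}.
Derivatives:
  u_xx = - 3 e^{x} e^{y} + 12
  u_yy = - 3 e^{x} e^{y}
  u_y = - 3 e^{x} e^{y}
  u_x = 12 x - 3 e^{x} e^{y}
Terms:
  2/3·u_xx = 8 - 2 e^{x + y}
  1/3·u_yy = - e^{x + y}
  -(u_y)² = - 9 e^{2 x + 2 y}
  2/3·u_x = 8 x - 2 e^{x + y}
Sum: LHS = 8 x - 5 e^{x + y} - 9 e^{2 x + 2 y} + 8
This is exactly the given right-hand side, so u is a solution.

Answer: Yes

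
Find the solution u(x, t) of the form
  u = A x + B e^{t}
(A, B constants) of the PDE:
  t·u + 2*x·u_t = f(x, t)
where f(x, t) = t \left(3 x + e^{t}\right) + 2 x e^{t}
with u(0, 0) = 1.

Substitute the ansatz u = A x + B e^{t} into the left-hand side.
Derivatives of the ansatz:
  u_t = B e^{t}
Term by term:
  t·u = A t x + B t e^{t}
  2*x·u_t = 2 B x e^{t}
So the left-hand side equals
  A t x + B t e^{t} + 2 B x e^{t}
This must equal f(x, t) = t \left(3 x + e^{t}\right) + 2 x e^{t} identically.
Matching coefficients of the independent functions:
  [t x]:  A = 3
  [t e^{t}]:  B = 1
  [x e^{t}]:  2 B = 2
Solving: A = 3, B = 1.
Check against the point condition:
  u(0, 0) = 1  ⟹  B = 1  ✓
Hence u(x, t) = 3 x + e^{t}.

Answer: u(x, t) = 3 x + e^{t}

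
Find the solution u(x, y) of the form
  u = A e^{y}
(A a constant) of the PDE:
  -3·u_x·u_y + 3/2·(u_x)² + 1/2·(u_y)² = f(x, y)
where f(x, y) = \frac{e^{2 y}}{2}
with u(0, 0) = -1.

Substitute the ansatz u = A e^{y} into the left-hand side.
Derivatives of the ansatz:
  u_x = 0
  u_y = A e^{y}
Term by term:
  -3·u_x·u_y = 0
  3/2·(u_x)² = 0
  1/2·(u_y)² = \frac{A^{2} e^{2 y}}{2}
So the left-hand side equals
  \frac{A^{2} e^{2 y}}{2}
This must equal f(x, y) = \frac{e^{2 y}}{2} identically.
Matching coefficients of the independent functions:
  [e^{2 y}]:  \frac{A^{2}}{2} = \frac{1}{2}
These equations allow (A) = (-1) or (1).
Impose the point condition(s):
  u(0, 0) = -1  ⟹  A = -1
Only A = -1 satisfies everything.
Hence u(x, y) = - e^{y}.

Answer: u(x, y) = - e^{y}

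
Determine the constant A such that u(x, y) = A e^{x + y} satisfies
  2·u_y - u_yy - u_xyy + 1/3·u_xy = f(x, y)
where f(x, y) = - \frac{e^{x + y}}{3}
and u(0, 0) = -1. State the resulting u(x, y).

Substitute the ansatz u = A e^{x + y} into the left-hand side.
Derivatives of the ansatz:
  u_y = A e^{x} e^{y}
  u_yy = A e^{x} e^{y}
  u_xyy = A e^{x} e^{y}
  u_xy = A e^{x} e^{y}
Term by term:
  2·u_y = 2 A e^{x} e^{y}
  -u_yy = - A e^{x} e^{y}
  -u_xyy = - A e^{x} e^{y}
  1/3·u_xy = \frac{A e^{x} e^{y}}{3}
So the left-hand side equals
  \frac{A e^{x} e^{y}}{3}
This must equal f(x, y) identically; expanded, f = - \frac{e^{x} e^{y}}{3}.
Matching coefficients of the independent functions:
  [e^{x} e^{y}]:  \frac{A}{3} = - \frac{1}{3}
Solving: A = -1.
Check against the point condition:
  u(0, 0) = -1  ⟹  A = -1  ✓
Hence u(x, y) = - e^{x + y}.

Answer: u(x, y) = - e^{x + y}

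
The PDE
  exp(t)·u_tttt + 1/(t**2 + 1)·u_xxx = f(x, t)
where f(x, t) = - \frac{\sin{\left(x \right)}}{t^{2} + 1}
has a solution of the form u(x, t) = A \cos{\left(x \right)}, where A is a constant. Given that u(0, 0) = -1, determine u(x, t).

Substitute the ansatz u = A \cos{\left(x \right)} into the left-hand side.
Derivatives of the ansatz:
  u_tttt = 0
  u_xxx = A \sin{\left(x \right)}
Term by term:
  exp(t)·u_tttt = 0
  1/(t**2 + 1)·u_xxx = \frac{A \sin{\left(x \right)}}{t^{2} + 1}
So the left-hand side equals
  \frac{A \sin{\left(x \right)}}{t^{2} + 1}
This must equal f(x, t) = - \frac{\sin{\left(x \right)}}{t^{2} + 1} identically.
Matching coefficients of the independent functions:
  [\frac{\sin{\left(x \right)}}{t^{2} + 1}]:  A = -1
Solving: A = -1.
Check against the point condition:
  u(0, 0) = -1  ⟹  A = -1  ✓
Hence u(x, t) = - \cos{\left(x \right)}.

Answer: u(x, t) = - \cos{\left(x \right)}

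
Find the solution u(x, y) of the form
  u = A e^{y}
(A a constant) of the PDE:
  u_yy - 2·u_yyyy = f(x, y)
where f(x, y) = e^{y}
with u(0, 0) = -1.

Substitute the ansatz u = A e^{y} into the left-hand side.
Derivatives of the ansatz:
  u_yy = A e^{y}
  u_yyyy = A e^{y}
Term by term:
  u_yy = A e^{y}
  -2·u_yyyy = - 2 A e^{y}
So the left-hand side equals
  - A e^{y}
This must equal f(x, y) = e^{y} identically.
Matching coefficients of the independent functions:
  [e^{y}]:  - A = 1
Solving: A = -1.
Check against the point condition:
  u(0, 0) = -1  ⟹  A = -1  ✓
Hence u(x, y) = - e^{y}.

Answer: u(x, y) = - e^{y}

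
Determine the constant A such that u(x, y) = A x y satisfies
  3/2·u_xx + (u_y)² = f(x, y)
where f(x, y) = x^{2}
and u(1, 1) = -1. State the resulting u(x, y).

Substitute the ansatz u = A x y into the left-hand side.
Derivatives of the ansatz:
  u_xx = 0
  u_y = A x
Term by term:
  3/2·u_xx = 0
  (u_y)² = A^{2} x^{2}
So the left-hand side equals
  A^{2} x^{2}
This must equal f(x, y) = x^{2} identically.
Matching coefficients of the independent functions:
  [x^{2}]:  A^{2} = 1
These equations allow (A) = (-1) or (1).
Impose the point condition(s):
  u(1, 1) = -1  ⟹  A = -1
Only A = -1 satisfies everything.
Hence u(x, y) = - x y.

Answer: u(x, y) = - x y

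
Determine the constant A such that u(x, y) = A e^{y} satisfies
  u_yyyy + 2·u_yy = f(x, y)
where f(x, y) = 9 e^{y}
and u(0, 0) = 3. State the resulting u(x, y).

Substitute the ansatz u = A e^{y} into the left-hand side.
Derivatives of the ansatz:
  u_yyyy = A e^{y}
  u_yy = A e^{y}
Term by term:
  u_yyyy = A e^{y}
  2·u_yy = 2 A e^{y}
So the left-hand side equals
  3 A e^{y}
This must equal f(x, y) = 9 e^{y} identically.
Matching coefficients of the independent functions:
  [e^{y}]:  3 A = 9
Solving: A = 3.
Check against the point condition:
  u(0, 0) = 3  ⟹  A = 3  ✓
Hence u(x, y) = 3 e^{y}.

Answer: u(x, y) = 3 e^{y}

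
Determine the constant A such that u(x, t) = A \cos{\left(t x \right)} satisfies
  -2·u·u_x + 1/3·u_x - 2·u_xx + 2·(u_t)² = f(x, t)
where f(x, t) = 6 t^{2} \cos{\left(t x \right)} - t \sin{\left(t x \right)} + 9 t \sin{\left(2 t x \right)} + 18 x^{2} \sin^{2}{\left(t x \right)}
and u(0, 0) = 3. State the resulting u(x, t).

Substitute the ansatz u = A \cos{\left(t x \right)} into the left-hand side.
Derivatives of the ansatz:
  u_x = - A t \sin{\left(t x \right)}
  u_xx = - A t^{2} \cos{\left(t x \right)}
  u_t = - A x \sin{\left(t x \right)}
Term by term:
  -2·u·u_x = 2 A^{2} t \sin{\left(t x \right)} \cos{\left(t x \right)}
  1/3·u_x = - \frac{A t \sin{\left(t x \right)}}{3}
  -2·u_xx = 2 A t^{2} \cos{\left(t x \right)}
  2·(u_t)² = 2 A^{2} x^{2} \sin^{2}{\left(t x \right)}
So the left-hand side equals
  2 A^{2} t \sin{\left(t x \right)} \cos{\left(t x \right)} + 2 A^{2} x^{2} \sin^{2}{\left(t x \right)} + 2 A t^{2} \cos{\left(t x \right)} - \frac{A t \sin{\left(t x \right)}}{3}
This must equal f(x, t) identically; expanded, f = 6 t^{2} \cos{\left(t x \right)} + 18 t \sin{\left(t x \right)} \cos{\left(t x \right)} - t \sin{\left(t x \right)} + 18 x^{2} \sin^{2}{\left(t x \right)}.
Matching coefficients of the independent functions:
  [t \sin{\left(t x \right)}]:  - \frac{A}{3} = -1
  [t^{2} \cos{\left(t x \right)}]:  2 A = 6
  [x^{2} \sin^{2}{\left(t x \right)}, t \sin{\left(t x \right)} \cos{\left(t x \right)}]:  2 A^{2} = 18
Solving: A = 3.
Check against the point condition:
  u(0, 0) = 3  ⟹  A = 3  ✓
Hence u(x, t) = 3 \cos{\left(t x \right)}.

Answer: u(x, t) = 3 \cos{\left(t x \right)}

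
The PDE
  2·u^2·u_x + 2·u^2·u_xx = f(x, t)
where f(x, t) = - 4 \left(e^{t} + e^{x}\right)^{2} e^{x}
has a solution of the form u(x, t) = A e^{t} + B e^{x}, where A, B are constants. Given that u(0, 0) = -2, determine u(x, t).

Answer: u(x, t) = - e^{t} - e^{x}

Derivation:
Substitute the ansatz u = A e^{t} + B e^{x} into the left-hand side.
Derivatives of the ansatz:
  u_x = B e^{x}
  u_xx = B e^{x}
Term by term:
  2·u^2·u_x = 2 A^{2} B e^{2 t} e^{x} + 4 A B^{2} e^{t} e^{2 x} + 2 B^{3} e^{3 x}
  2·u^2·u_xx = 2 A^{2} B e^{2 t} e^{x} + 4 A B^{2} e^{t} e^{2 x} + 2 B^{3} e^{3 x}
So the left-hand side equals
  4 A^{2} B e^{2 t} e^{x} + 8 A B^{2} e^{t} e^{2 x} + 4 B^{3} e^{3 x}
This must equal f(x, t) identically; expanded, f = - 4 e^{2 t} e^{x} - 8 e^{t} e^{2 x} - 4 e^{3 x}.
Matching coefficients of the independent functions:
  [e^{t} e^{2 x}]:  8 A B^{2} = -8
  [e^{2 t} e^{x}]:  4 A^{2} B = -4
  [e^{3 x}]:  4 B^{3} = -4
Solving: A = -1, B = -1.
Check against the point condition:
  u(0, 0) = -2  ⟹  A + B = -2  ✓
Hence u(x, t) = - e^{t} - e^{x}.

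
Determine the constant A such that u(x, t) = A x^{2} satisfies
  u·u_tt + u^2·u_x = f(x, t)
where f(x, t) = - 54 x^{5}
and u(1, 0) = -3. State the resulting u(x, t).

Answer: u(x, t) = - 3 x^{2}

Derivation:
Substitute the ansatz u = A x^{2} into the left-hand side.
Derivatives of the ansatz:
  u_tt = 0
  u_x = 2 A x
Term by term:
  u·u_tt = 0
  u^2·u_x = 2 A^{3} x^{5}
So the left-hand side equals
  2 A^{3} x^{5}
This must equal f(x, t) = - 54 x^{5} identically.
Matching coefficients of the independent functions:
  [x^{5}]:  2 A^{3} = -54
Solving: A = -3.
Check against the point condition:
  u(1, 0) = -3  ⟹  A = -3  ✓
Hence u(x, t) = - 3 x^{2}.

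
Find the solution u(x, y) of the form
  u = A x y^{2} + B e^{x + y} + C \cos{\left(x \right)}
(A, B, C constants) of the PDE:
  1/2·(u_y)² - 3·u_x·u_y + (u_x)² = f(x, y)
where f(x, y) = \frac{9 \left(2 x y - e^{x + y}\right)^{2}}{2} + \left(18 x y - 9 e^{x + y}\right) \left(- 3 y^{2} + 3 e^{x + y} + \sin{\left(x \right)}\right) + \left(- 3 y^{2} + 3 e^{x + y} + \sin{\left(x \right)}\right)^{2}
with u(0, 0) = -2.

Substitute the ansatz u = A x y^{2} + B e^{x + y} + C \cos{\left(x \right)} into the left-hand side.
Derivatives of the ansatz:
  u_y = 2 A x y + B e^{x} e^{y}
  u_x = A y^{2} + B e^{x} e^{y} - C \sin{\left(x \right)}
Term by term:
  1/2·(u_y)² = 2 A^{2} x^{2} y^{2} + 2 A B x y e^{x} e^{y} + \frac{B^{2} e^{2 x} e^{2 y}}{2}
  -3·u_x·u_y = - 6 A^{2} x y^{3} - 6 A B x y e^{x} e^{y} - 3 A B y^{2} e^{x} e^{y} + 6 A C x y \sin{\left(x \right)} - 3 B^{2} e^{2 x} e^{2 y} + 3 B C e^{x} e^{y} \sin{\left(x \right)}
  (u_x)² = A^{2} y^{4} + 2 A B y^{2} e^{x} e^{y} - 2 A C y^{2} \sin{\left(x \right)} + B^{2} e^{2 x} e^{2 y} - 2 B C e^{x} e^{y} \sin{\left(x \right)} + C^{2} \sin^{2}{\left(x \right)}
So the left-hand side equals
  2 A^{2} x^{2} y^{2} - 6 A^{2} x y^{3} + A^{2} y^{4} - 4 A B x y e^{x} e^{y} - A B y^{2} e^{x} e^{y} + 6 A C x y \sin{\left(x \right)} - 2 A C y^{2} \sin{\left(x \right)} - \frac{3 B^{2} e^{2 x} e^{2 y}}{2} + B C e^{x} e^{y} \sin{\left(x \right)} + C^{2} \sin^{2}{\left(x \right)}
This must equal f(x, y) identically; expanded, f = 18 x^{2} y^{2} - 54 x y^{3} + 36 x y e^{x} e^{y} + 18 x y \sin{\left(x \right)} + 9 y^{4} + 9 y^{2} e^{x} e^{y} - 6 y^{2} \sin{\left(x \right)} - \frac{27 e^{2 x} e^{2 y}}{2} - 3 e^{x} e^{y} \sin{\left(x \right)} + \sin^{2}{\left(x \right)}.
Matching coefficients of the independent functions:
  [y^{4}]:  A^{2} = 9
  [x y^{3}]:  - 6 A^{2} = -54
  [x^{2} y^{2}]:  2 A^{2} = 18
  [y^{2} \sin{\left(x \right)}]:  - 2 A C = -6
  [e^{2 x} e^{2 y}]:  - \frac{3 B^{2}}{2} = - \frac{27}{2}
  [x y \sin{\left(x \right)}]:  6 A C = 18
  [y^{2} e^{x} e^{y}]:  - A B = 9
  [e^{x} e^{y} \sin{\left(x \right)}]:  B C = -3
  [x y e^{x} e^{y}]:  - 4 A B = 36
  [\sin^{2}{\left(x \right)}]:  C^{2} = 1
These equations allow (A, B, C) = (-3, 3, -1) or (3, -3, 1).
Impose the point condition(s):
  u(0, 0) = -2  ⟹  B + C = -2
Only A = 3, B = -3, C = 1 satisfies everything.
Hence u(x, y) = 3 x y^{2} - 3 e^{x + y} + \cos{\left(x \right)}.

Answer: u(x, y) = 3 x y^{2} - 3 e^{x + y} + \cos{\left(x \right)}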